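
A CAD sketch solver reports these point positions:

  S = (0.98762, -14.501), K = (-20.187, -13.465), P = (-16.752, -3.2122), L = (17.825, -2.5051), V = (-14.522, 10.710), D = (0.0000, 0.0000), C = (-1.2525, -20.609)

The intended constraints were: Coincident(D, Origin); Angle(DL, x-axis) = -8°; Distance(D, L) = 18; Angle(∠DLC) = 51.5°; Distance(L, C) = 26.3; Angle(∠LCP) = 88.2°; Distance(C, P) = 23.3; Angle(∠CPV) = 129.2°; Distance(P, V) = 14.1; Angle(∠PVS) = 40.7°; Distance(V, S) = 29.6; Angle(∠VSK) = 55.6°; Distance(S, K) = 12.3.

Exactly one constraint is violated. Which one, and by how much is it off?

Distance(S, K) = 12.3 — off by 8.90.

D = (0.00, 0.00) ✓; DL at -8.000° ✓; |DL| = 18.00 ✓; ∠DLC = 51.50° ✓; |LC| = 26.30 ✓; ∠LCP = 88.20° ✓; |CP| = 23.30 ✓; ∠CPV = 129.2° ✓; |PV| = 14.10 ✓; ∠PVS = 40.70° ✓; |VS| = 29.60 ✓; ∠VSK = 55.60° ✓; |SK| = 21.20 ✗.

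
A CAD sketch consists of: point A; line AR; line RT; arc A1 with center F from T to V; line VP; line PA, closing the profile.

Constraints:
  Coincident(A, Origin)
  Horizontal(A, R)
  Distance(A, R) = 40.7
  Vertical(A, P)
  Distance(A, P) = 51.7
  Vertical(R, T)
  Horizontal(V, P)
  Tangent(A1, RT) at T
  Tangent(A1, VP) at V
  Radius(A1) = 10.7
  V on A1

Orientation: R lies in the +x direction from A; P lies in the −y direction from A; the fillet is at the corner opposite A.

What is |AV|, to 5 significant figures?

59.774

The virtual corner opposite A is at (40.700, -51.700). A1 meets RT tangentially, so FT is at right angles to RT and tangency of A1 to VP means the radius FV is perpendicular to VP, with radius 10.7, so the center F sits 10.7 in from both sides at F = (30.000, -41.000). That places the tangent points at T = (40.700, -41.000) on RT and V = (30.000, -51.700) on VP. Then |AV| = |V − A| = 59.774.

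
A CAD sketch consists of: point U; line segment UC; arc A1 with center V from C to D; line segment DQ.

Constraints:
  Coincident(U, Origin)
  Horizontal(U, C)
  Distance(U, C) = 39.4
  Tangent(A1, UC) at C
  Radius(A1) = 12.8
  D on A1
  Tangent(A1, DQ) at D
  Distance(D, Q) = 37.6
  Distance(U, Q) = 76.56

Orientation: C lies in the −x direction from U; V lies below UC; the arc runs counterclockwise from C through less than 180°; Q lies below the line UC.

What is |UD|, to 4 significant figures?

52.68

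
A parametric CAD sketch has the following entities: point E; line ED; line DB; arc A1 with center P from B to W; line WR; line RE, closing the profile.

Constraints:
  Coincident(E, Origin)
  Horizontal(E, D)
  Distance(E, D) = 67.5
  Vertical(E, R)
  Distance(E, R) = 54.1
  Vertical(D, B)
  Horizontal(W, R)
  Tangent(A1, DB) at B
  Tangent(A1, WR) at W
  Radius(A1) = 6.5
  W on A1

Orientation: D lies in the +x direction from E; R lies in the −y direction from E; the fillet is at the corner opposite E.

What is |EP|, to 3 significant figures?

77.4

ER is vertical with |ER| = 54.1 and R on the −y side, so R = (0.00, -54.1). The virtual corner opposite E is at (67.5, -54.1). Since A1 is tangent to DB there, PB ⟂ DB and since A1 is tangent to WR there, PW ⟂ WR, with radius 6.5, so the center P sits 6.5 in from both sides at P = (61.0, -47.6). Then |EP| = |P − E| = 77.4.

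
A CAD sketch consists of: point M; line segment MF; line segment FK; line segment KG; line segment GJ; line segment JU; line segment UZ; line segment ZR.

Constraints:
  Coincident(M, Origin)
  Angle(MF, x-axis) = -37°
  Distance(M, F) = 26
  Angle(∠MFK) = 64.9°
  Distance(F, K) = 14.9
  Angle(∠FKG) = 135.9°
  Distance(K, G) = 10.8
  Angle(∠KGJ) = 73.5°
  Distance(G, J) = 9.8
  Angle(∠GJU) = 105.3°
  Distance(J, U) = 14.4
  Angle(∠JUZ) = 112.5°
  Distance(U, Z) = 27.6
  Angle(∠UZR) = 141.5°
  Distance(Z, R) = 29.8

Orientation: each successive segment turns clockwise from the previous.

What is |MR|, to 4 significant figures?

68.07

∠JUZ = 112.5° gives UZ at -84.90° from the x-axis; with |UZ| = 27.6, Z = (18.71, -43.16). ∠UZR = 141.5° gives ZR at -123.4° from the x-axis; with |ZR| = 29.8, R = (2.310, -68.03). Then |MR| = |R − M| = 68.07.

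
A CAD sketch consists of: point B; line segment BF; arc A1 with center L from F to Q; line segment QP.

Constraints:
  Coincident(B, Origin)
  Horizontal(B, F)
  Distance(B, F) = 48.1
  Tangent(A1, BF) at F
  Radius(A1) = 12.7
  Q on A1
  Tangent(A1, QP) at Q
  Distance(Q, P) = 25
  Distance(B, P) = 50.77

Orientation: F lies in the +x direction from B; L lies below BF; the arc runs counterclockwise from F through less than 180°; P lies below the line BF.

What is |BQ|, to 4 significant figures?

37.47

Checks: |LQ| = 12.70 ✓; ∠(LQ, QP) = 90.00° ✓; |QP| = 25.00 ✓; |BP| = 50.77 ✓.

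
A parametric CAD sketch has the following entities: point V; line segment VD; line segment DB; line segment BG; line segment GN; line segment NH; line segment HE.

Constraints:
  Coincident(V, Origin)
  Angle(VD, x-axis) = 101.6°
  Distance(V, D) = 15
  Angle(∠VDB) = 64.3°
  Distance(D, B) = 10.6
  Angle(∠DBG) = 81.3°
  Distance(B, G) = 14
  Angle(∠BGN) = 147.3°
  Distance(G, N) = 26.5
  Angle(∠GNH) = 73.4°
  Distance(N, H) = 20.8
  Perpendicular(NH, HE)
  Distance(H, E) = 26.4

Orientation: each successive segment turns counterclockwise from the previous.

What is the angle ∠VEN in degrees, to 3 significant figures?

39.9°

V is at the origin; VD runs at 101.6° with length 15.0, so D = (-3.02, 14.7). ∠VDB = 64.3° gives DB at -143° from the x-axis; with |DB| = 10.6, B = (-11.4, 8.27). ∠DBG = 81.3° gives BG at -44.0° from the x-axis; with |BG| = 14.0, G = (-1.38, -1.46). ∠BGN = 147.3° gives GN at -11.3° from the x-axis; with |GN| = 26.5, N = (24.6, -6.65). ∠GNH = 73.4° gives NH at 95.3° from the x-axis; with |NH| = 20.8, H = (22.7, 14.1). NH ⟂ HE, so HE runs at -175°; with |HE| = 26.4, E = (-3.60, 11.6). Then cos ∠VEN = EV·EN / (|EV||EN|), giving 39.9°.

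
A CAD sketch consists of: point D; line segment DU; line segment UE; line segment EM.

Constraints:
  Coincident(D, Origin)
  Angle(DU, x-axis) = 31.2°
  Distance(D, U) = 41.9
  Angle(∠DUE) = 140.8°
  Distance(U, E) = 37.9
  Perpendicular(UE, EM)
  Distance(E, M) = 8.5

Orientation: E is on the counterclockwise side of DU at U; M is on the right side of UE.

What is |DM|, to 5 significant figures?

78.586

D is at the origin; DU runs at 31.2° with length 41.9, so U = 41.9·(cos 31.2°, sin 31.2°) = (35.840, 21.705). ∠DUE = 140.8°, so UE runs at 31.2° + (180° − 140.8°) = 70.400° from the x-axis; with |UE| = 37.9, E = U + 37.9·(cos 70.400°, sin 70.400°) = (48.553, 57.409). The perpendicularity gives EM at right angles to UE; with |EM| = 8.5 on the right of UE, M = E + 8.5·(0.94206, -0.33545) = (56.561, 54.558). Then |DM| = |M − D| = 78.586.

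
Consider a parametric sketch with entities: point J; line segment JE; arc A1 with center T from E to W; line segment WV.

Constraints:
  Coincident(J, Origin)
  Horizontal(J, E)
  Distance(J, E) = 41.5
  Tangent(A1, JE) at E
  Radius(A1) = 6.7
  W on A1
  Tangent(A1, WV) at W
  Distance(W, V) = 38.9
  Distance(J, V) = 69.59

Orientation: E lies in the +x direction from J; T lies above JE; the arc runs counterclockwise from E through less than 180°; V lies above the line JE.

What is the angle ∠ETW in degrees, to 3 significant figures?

81.7°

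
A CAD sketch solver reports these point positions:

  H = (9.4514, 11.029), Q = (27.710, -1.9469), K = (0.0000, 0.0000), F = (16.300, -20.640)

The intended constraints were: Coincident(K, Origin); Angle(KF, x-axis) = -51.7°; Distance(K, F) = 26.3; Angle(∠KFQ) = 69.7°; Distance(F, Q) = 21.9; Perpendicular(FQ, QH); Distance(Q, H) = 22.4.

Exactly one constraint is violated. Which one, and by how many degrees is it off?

Perpendicular(FQ, QH) — off by 4.00°.

K = (0.00, 0.00) ✓; KF at -51.70° ✓; |KF| = 26.30 ✓; ∠KFQ = 69.70° ✓; |FQ| = 21.90 ✓; ∠(FQ, QH) = 86.00° ✗; |QH| = 22.40 ✓.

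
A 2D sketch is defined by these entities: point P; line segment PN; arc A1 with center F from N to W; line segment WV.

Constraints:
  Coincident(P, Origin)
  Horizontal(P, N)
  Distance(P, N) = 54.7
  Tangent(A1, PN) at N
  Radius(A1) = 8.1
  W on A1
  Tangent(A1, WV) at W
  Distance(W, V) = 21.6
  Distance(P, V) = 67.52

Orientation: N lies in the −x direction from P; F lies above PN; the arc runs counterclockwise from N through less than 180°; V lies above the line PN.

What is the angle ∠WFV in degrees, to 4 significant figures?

69.44°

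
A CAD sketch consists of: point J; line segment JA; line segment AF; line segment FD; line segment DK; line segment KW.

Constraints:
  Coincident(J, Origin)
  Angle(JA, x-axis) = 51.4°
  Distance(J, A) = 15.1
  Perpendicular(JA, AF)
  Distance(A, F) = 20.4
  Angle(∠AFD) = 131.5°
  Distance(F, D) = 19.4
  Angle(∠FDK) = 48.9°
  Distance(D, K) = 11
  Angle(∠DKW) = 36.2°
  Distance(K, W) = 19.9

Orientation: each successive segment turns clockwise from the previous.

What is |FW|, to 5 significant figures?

18.041

J is at the origin; JA runs at 51.4° with length 15.1, so A = (9.4206, 11.801). JA ⟂ AF, so AF runs at -38.600°; with |AF| = 20.4, F = (25.364, -0.92618). ∠AFD = 131.5° gives FD at -87.100° from the x-axis; with |FD| = 19.4, D = (26.345, -20.301). ∠FDK = 48.9° gives DK at 141.80° from the x-axis; with |DK| = 11.0, K = (17.701, -13.499). ∠DKW = 36.2° gives KW at -2.0000° from the x-axis; with |KW| = 19.9, W = (37.589, -14.193). Then |FW| = |W − F| = 18.041.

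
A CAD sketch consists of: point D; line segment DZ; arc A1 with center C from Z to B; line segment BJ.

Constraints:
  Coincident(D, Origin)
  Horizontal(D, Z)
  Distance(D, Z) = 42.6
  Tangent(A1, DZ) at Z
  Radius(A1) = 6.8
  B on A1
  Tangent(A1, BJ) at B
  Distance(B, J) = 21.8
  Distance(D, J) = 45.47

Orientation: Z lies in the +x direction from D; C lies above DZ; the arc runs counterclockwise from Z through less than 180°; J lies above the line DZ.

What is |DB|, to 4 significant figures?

49.32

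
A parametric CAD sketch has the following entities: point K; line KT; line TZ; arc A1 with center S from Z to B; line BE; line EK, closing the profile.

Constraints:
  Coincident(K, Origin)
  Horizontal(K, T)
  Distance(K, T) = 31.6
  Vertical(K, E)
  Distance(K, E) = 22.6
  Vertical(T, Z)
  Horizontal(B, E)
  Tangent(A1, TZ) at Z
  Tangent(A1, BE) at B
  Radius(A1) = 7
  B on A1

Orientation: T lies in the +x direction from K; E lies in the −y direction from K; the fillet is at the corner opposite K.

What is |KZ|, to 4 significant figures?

35.24

K is at the origin; KT is horizontal with |KT| = 31.6 and T on the +x side, so T = (31.60, 0.000). K and E share the same x with |KE| = 22.6 and E on the −y side, so E = (0.000, -22.60). The virtual corner opposite K is at (31.60, -22.60). Since A1 is tangent to TZ there, SZ ⟂ TZ and since A1 is tangent to BE there, SB ⟂ BE, with radius 7.0, so the center S sits 7.0 in from both sides at S = (24.60, -15.60). That places the tangent points at Z = (31.60, -15.60) on TZ and B = (24.60, -22.60) on BE. Then |KZ| = |Z − K| = 35.24.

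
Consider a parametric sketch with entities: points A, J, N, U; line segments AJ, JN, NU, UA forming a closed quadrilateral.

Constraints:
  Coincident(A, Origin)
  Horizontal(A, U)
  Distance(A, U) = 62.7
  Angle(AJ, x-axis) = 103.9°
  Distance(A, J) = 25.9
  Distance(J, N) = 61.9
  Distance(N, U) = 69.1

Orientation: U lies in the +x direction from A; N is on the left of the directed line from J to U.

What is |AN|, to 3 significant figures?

77.1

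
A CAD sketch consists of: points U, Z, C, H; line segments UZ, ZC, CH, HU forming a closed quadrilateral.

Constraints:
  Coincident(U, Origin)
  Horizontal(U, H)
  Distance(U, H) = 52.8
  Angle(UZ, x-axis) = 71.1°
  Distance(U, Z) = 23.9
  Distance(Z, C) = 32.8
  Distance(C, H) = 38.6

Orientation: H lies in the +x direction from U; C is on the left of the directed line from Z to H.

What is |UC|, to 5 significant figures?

51.966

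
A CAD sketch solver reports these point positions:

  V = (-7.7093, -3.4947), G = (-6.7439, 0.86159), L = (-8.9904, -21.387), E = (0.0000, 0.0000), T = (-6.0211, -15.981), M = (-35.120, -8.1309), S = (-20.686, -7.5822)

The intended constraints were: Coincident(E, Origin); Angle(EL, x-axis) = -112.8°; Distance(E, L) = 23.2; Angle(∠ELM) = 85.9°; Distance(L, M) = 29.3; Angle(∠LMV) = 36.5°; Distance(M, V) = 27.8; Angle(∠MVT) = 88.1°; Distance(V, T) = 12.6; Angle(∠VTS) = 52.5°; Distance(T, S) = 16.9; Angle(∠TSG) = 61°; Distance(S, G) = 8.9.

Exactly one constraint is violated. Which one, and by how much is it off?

Distance(S, G) = 8.9 — off by 7.40.

E = (0.00, 0.00) ✓; EL at -112.8° ✓; |EL| = 23.20 ✓; ∠ELM = 85.90° ✓; |LM| = 29.30 ✓; ∠LMV = 36.50° ✓; |MV| = 27.80 ✓; ∠MVT = 88.10° ✓; |VT| = 12.60 ✓; ∠VTS = 52.50° ✓; |TS| = 16.90 ✓; ∠TSG = 61.00° ✓; |SG| = 16.30 ✗.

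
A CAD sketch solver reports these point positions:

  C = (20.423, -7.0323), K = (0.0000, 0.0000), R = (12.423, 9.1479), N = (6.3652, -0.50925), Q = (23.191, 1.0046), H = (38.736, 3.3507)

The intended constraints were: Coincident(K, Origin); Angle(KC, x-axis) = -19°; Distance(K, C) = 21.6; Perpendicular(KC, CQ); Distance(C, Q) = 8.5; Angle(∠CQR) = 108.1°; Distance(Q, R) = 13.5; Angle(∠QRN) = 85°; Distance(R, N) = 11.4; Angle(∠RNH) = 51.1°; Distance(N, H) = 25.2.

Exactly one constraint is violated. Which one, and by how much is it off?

Distance(N, H) = 25.2 — off by 7.40.

K = (0.00, 0.00) ✓; KC at -19.00° ✓; |KC| = 21.60 ✓; ∠(KC, CQ) = 90.00° ✓; |CQ| = 8.500 ✓; ∠CQR = 108.1° ✓; |QR| = 13.50 ✓; ∠QRN = 85.00° ✓; |RN| = 11.40 ✓; ∠RNH = 51.10° ✓; |NH| = 32.60 ✗.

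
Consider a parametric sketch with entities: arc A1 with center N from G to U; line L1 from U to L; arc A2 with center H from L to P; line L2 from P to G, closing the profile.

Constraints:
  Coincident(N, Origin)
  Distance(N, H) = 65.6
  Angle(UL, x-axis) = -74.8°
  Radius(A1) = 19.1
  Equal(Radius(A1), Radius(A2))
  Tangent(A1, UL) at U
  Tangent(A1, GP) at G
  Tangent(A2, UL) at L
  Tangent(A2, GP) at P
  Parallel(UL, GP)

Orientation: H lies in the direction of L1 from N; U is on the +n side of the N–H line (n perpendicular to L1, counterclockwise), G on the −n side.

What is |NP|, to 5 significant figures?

68.324

The slot axis is L1's direction at -74.8°, so u = (cos -74.8°, sin -74.8°) = (0.26219, -0.96502) and n = (−sin -74.8°, cos -74.8°) = (0.96502, 0.26219). N is at the origin and H lies 65.6 along u from N, so H = 65.6·u = (17.200, -63.305). Tangency of A1 to both parallel lines with radius 19.1 puts U and G at N ± 19.1·n: U = (18.432, 5.0078), G = (-18.432, -5.0078). Equal radii place L and P the same way about H: L = H + 19.1·n = (35.631, -58.297), P = H − 19.1·n = (-1.2322, -68.313). Then |NP| = |P − N| = 68.324.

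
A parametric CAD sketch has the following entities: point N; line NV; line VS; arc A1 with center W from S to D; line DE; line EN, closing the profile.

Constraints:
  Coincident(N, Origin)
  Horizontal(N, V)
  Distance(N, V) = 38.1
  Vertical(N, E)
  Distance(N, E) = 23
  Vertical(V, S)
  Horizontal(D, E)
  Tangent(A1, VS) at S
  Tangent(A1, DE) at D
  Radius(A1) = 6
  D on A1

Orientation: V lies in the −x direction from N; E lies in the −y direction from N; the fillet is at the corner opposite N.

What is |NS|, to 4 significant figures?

41.72

N is at the origin; NV is horizontal with |NV| = 38.1 and V on the −x side, so V = (-38.10, 0.000). NE is vertical with |NE| = 23.0 and E on the −y side, so E = (0.000, -23.00). The virtual corner opposite N is at (-38.10, -23.00). A1 meets VS tangentially, so WS is at right angles to VS and A1 meets DE tangentially, so WD is at right angles to DE, with radius 6.0, so the center W sits 6.0 in from both sides at W = (-32.10, -17.00). That places the tangent points at S = (-38.10, -17.00) on VS and D = (-32.10, -23.00) on DE. Then |NS| = |S − N| = 41.72.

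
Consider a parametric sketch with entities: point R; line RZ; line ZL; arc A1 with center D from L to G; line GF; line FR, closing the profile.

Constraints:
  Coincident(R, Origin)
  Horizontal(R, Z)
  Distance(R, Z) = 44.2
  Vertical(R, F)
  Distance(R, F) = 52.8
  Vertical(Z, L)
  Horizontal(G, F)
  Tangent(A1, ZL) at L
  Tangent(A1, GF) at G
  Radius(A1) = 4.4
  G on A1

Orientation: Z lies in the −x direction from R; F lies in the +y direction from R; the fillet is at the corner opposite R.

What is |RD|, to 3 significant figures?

62.7

RF is vertical with |RF| = 52.8 and F on the +y side, so F = (0.00, 52.8). The virtual corner opposite R is at (-44.2, 52.8). A1 meets ZL tangentially, so DL is at right angles to ZL and A1 meets GF tangentially, so DG is at right angles to GF, with radius 4.4, so the center D sits 4.4 in from both sides at D = (-39.8, 48.4). Then |RD| = |D − R| = 62.7.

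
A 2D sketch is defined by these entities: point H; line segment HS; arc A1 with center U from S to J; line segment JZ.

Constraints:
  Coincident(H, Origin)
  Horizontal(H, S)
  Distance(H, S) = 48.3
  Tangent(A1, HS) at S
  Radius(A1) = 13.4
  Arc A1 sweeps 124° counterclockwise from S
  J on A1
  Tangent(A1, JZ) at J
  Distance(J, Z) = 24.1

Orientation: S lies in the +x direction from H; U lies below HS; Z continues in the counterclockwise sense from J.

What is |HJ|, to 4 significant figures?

42.66

Tangency of A1 to HS means the radius US is perpendicular to HS, so U = S + (0, -13.4) = (48.30, -13.40). On A1, S sits at bearing 90° from U; a 124° counterclockwise sweep puts J at bearing 214°, so J = U + 13.4·(cos 214°, sin 214°) = (37.19, -20.89). Then |HJ| = |J − H| = 42.66.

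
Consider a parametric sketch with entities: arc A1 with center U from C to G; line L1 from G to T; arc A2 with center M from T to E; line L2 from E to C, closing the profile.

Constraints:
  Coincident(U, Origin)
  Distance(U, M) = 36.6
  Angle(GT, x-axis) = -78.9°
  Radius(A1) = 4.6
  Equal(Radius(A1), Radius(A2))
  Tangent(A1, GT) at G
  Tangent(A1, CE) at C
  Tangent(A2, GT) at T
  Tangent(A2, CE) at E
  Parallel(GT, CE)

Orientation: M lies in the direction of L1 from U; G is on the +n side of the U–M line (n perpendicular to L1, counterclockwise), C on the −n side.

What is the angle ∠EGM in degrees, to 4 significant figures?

6.946°

The slot axis is L1's direction at -78.9°, so u = (cos -78.9°, sin -78.9°) = (0.1925, -0.9813) and n = (−sin -78.9°, cos -78.9°) = (0.9813, 0.1925). U is at the origin and M lies 36.6 along u from U, so M = 36.6·u = (7.046, -35.92). Tangency of A1 to both parallel lines with radius 4.6 puts G and C at U ± 4.6·n: G = (4.514, 0.8856), C = (-4.514, -0.8856). Equal radii place T and E the same way about M: T = M + 4.6·n = (11.56, -35.03), E = M − 4.6·n = (2.532, -36.80). Then cos ∠EGM = GE·GM / (|GE||GM|), giving 6.946°.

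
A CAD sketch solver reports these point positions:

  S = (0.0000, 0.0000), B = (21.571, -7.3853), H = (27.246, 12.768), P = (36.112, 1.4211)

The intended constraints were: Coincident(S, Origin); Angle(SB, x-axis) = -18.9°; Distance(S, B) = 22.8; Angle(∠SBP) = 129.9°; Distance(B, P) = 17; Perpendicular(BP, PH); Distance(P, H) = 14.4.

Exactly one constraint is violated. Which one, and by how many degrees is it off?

Perpendicular(BP, PH) — off by 6.80°.

S = (0.00, 0.00) ✓; SB at -18.90° ✓; |SB| = 22.80 ✓; ∠SBP = 129.9° ✓; |BP| = 17.00 ✓; ∠(BP, PH) = 96.80° ✗; |PH| = 14.40 ✓.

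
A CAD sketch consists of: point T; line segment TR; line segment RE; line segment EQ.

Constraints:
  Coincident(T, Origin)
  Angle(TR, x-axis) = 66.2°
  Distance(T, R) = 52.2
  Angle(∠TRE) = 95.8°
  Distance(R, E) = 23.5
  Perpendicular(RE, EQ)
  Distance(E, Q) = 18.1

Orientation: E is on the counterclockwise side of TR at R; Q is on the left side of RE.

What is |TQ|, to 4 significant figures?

44.41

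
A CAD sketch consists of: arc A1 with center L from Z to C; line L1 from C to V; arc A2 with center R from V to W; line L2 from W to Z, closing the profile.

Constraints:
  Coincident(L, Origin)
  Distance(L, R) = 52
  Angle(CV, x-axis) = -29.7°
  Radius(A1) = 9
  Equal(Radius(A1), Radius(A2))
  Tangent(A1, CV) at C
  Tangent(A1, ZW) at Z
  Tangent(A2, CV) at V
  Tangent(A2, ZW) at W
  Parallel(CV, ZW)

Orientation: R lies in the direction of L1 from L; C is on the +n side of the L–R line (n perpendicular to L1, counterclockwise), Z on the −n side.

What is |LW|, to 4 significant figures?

52.77

The slot axis is L1's direction at -29.7°, so u = (cos -29.7°, sin -29.7°) = (0.8686, -0.4955) and n = (−sin -29.7°, cos -29.7°) = (0.4955, 0.8686). L is at the origin and R lies 52.0 along u from L, so R = 52.0·u = (45.17, -25.76). Tangency of A1 to both parallel lines with radius 9.0 puts C and Z at L ± 9.0·n: C = (4.459, 7.818), Z = (-4.459, -7.818). Equal radii place V and W the same way about R: V = R + 9.0·n = (49.63, -17.95), W = R − 9.0·n = (40.71, -33.58). Then |LW| = |W − L| = 52.77.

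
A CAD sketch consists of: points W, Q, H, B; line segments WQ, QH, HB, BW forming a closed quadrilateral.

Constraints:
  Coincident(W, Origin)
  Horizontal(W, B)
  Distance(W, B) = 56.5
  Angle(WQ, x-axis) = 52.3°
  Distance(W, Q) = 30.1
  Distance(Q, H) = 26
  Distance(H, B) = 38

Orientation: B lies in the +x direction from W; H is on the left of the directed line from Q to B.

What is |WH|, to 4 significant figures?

54.60

Checks: W.y = 0.00, B.y = 0.00 ✓; |QH| = 26.00 ✓; |HB| = 38.00 ✓.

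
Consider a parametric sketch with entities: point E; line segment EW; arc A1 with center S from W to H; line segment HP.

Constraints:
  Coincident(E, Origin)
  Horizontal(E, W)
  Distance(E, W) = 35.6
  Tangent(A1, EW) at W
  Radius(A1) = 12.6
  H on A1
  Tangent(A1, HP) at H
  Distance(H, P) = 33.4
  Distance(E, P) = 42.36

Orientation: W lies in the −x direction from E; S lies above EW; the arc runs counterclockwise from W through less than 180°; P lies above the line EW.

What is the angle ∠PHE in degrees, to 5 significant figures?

91.548°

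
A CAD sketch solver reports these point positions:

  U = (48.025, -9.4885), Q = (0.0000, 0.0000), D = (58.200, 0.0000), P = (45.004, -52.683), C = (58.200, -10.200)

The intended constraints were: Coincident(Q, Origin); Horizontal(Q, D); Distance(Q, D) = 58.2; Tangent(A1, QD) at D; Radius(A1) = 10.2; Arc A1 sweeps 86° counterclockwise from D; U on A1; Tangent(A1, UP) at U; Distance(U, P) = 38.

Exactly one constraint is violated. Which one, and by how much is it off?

Distance(U, P) = 38 — off by 5.30.

Q = (0.00, 0.00) ✓; Q.y = 0.00, D.y = 0.00 ✓; |QD| = 58.20 ✓; ∠(CD, DQ) = 90.00° ✓; |CD| = 10.20 ✓; bearing(C→U) − bearing(C→D) = 86.00° ✓; |CU| = 10.20 ✓; ∠(CU, UP) = 90.00° ✓; |UP| = 43.30 ✗.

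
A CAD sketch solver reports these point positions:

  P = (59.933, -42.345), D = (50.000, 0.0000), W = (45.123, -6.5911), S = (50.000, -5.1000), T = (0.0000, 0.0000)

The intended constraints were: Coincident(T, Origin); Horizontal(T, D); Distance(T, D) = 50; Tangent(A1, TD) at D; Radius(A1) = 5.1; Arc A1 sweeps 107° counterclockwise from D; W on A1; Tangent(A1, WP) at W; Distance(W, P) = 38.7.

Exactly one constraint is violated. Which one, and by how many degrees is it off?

Tangent(A1, WP) at W — off by 5.50°.

T = (0.00, 0.00) ✓; T.y = 0.00, D.y = 0.00 ✓; |TD| = 50.00 ✓; ∠(SD, DT) = 90.00° ✓; |SD| = 5.100 ✓; bearing(S→W) − bearing(S→D) = 107.0° ✓; |SW| = 5.100 ✓; ∠(SW, WP) = 84.50° ✗; |WP| = 38.70 ✓.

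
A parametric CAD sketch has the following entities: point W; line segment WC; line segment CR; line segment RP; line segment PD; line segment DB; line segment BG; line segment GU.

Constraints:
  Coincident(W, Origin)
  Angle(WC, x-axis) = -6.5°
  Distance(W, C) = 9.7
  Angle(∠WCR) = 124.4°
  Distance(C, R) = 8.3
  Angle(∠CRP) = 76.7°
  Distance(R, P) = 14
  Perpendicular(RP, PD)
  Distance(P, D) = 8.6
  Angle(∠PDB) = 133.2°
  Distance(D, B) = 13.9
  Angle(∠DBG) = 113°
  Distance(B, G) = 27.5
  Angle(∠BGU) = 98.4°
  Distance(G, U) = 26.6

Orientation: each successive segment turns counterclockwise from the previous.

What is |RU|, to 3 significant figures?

23.4

W is at the origin; WC runs at -6.5° with length 9.7, so C = (9.64, -1.10). ∠WCR = 124.4° gives CR at 49.1° from the x-axis; with |CR| = 8.3, R = (15.1, 5.18). ∠CRP = 76.7° gives RP at 152° from the x-axis; with |RP| = 14.0, P = (2.67, 11.7). The perpendicularity gives PD at right angles to RP, so PD runs at -118°; with |PD| = 8.6, D = (-1.32, 4.04). ∠PDB = 133.2° gives DB at -70.8° from the x-axis; with |DB| = 13.9, B = (3.25, -9.09). ∠DBG = 113.0° gives BG at -3.80° from the x-axis; with |BG| = 27.5, G = (30.7, -10.9). ∠BGU = 98.4° gives GU at 77.8° from the x-axis; with |GU| = 26.6, U = (36.3, 15.1). Then |RU| = |U − R| = 23.4.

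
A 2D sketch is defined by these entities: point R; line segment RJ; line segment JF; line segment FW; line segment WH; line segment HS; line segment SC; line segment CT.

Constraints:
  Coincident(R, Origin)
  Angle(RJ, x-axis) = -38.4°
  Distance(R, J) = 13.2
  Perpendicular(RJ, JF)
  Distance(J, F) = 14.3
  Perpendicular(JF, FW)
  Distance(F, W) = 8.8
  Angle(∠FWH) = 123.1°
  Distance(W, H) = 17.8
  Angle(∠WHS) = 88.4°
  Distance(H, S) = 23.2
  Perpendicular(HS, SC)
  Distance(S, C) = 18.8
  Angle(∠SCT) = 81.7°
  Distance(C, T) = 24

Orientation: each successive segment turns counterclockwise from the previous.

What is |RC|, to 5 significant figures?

24.506

∠WHS = 88.4° gives HS at -69.900° from the x-axis; with |HS| = 23.2, S = (3.4234, -18.961). HS ⟂ SC, so SC runs at 20.100°; with |SC| = 18.8, C = (21.078, -12.500). Then |RC| = |C − R| = 24.506.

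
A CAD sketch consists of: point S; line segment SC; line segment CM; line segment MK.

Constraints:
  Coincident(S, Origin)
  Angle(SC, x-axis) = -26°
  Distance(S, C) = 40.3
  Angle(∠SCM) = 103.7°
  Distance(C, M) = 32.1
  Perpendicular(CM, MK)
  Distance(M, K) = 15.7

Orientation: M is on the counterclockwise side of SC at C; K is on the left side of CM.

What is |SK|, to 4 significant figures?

47.79

S is at the origin; SC runs at -26.0° with length 40.3, so C = 40.3·(cos -26.0°, sin -26.0°) = (36.22, -17.67). ∠SCM = 103.7°, so CM runs at -26.0° + (180° − 103.7°) = 50.30° from the x-axis; with |CM| = 32.1, M = C + 32.1·(cos 50.30°, sin 50.30°) = (56.73, 7.031). CM ⟂ MK; with |MK| = 15.7 on the left of CM, K = M + 15.7·(-0.7694, 0.6388) = (44.65, 17.06). Then |SK| = |K − S| = 47.79.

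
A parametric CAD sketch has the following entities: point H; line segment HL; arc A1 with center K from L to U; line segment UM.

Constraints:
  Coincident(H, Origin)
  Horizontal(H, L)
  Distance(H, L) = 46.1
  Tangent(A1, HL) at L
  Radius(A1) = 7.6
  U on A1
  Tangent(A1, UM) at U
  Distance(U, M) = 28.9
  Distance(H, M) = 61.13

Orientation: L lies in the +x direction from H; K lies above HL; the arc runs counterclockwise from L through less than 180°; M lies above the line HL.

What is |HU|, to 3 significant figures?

54.3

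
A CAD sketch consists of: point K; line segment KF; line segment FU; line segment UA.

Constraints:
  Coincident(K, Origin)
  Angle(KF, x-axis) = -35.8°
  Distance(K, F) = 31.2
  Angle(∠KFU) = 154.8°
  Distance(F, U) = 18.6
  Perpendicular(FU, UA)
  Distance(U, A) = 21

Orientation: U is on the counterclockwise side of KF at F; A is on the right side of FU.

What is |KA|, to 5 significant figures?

58.039

K is at the origin; KF runs at -35.8° with length 31.2, so F = 31.2·(cos -35.8°, sin -35.8°) = (25.305, -18.251). ∠KFU = 154.8°, so FU runs at -35.8° + (180° − 154.8°) = -10.600° from the x-axis; with |FU| = 18.6, U = F + 18.6·(cos -10.600°, sin -10.600°) = (43.588, -21.672). FU is perpendicular to UA; with |UA| = 21.0 on the right of FU, A = U + 21.0·(-0.18395, -0.98294) = (39.725, -42.314). Then |KA| = |A − K| = 58.039.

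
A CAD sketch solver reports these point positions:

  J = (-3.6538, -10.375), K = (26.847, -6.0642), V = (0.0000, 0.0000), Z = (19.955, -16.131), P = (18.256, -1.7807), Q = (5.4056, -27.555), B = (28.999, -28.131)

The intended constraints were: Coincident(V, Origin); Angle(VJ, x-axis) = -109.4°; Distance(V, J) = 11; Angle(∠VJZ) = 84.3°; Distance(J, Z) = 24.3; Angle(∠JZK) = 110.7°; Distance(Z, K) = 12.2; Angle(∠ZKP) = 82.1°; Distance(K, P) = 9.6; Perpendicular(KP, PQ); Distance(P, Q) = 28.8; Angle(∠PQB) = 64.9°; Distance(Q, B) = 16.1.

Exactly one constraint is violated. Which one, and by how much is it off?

Distance(Q, B) = 16.1 — off by 7.50.

V = (0.00, 0.00) ✓; VJ at -109.4° ✓; |VJ| = 11.00 ✓; ∠VJZ = 84.30° ✓; |JZ| = 24.30 ✓; ∠JZK = 110.7° ✓; |ZK| = 12.20 ✓; ∠ZKP = 82.10° ✓; |KP| = 9.600 ✓; ∠(KP, PQ) = 90.00° ✓; |PQ| = 28.80 ✓; ∠PQB = 64.90° ✓; |QB| = 23.60 ✗.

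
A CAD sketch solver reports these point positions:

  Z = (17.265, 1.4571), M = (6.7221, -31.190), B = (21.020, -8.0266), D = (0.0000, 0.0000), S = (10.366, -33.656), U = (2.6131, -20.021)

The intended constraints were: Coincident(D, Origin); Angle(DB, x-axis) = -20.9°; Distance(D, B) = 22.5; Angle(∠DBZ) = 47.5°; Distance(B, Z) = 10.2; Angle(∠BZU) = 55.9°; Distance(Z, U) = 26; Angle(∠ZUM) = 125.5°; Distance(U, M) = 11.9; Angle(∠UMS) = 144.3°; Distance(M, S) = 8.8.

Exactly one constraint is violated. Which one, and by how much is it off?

Distance(M, S) = 8.8 — off by 4.40.

D = (0.00, 0.00) ✓; DB at -20.90° ✓; |DB| = 22.50 ✓; ∠DBZ = 47.50° ✓; |BZ| = 10.20 ✓; ∠BZU = 55.90° ✓; |ZU| = 26.00 ✓; ∠ZUM = 125.5° ✓; |UM| = 11.90 ✓; ∠UMS = 144.3° ✓; |MS| = 4.400 ✗.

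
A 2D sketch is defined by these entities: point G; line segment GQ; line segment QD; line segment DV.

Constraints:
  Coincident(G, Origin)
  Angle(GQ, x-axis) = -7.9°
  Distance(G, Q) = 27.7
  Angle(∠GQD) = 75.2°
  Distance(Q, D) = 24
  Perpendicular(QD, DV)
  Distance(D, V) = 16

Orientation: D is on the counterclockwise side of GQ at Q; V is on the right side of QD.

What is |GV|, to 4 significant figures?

46.01

G is at the origin; GQ runs at -7.9° with length 27.7, so Q = 27.7·(cos -7.9°, sin -7.9°) = (27.44, -3.807). ∠GQD = 75.2°, so QD runs at -7.9° + (180° − 75.2°) = 96.90° from the x-axis; with |QD| = 24.0, D = Q + 24.0·(cos 96.90°, sin 96.90°) = (24.55, 20.02). The perpendicularity gives DV at right angles to QD; with |DV| = 16.0 on the right of QD, V = D + 16.0·(0.9928, 0.1201) = (40.44, 21.94). Then |GV| = |V − G| = 46.01.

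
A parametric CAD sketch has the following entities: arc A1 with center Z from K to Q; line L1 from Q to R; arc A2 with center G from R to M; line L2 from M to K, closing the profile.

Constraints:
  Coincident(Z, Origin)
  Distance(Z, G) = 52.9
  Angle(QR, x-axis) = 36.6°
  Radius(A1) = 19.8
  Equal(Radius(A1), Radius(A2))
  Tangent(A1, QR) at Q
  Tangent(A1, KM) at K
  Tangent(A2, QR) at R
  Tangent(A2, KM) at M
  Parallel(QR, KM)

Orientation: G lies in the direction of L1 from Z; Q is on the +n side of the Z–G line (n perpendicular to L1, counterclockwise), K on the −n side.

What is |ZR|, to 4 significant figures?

56.48

The slot axis is L1's direction at 36.6°, so u = (cos 36.6°, sin 36.6°) = (0.8028, 0.5962) and n = (−sin 36.6°, cos 36.6°) = (-0.5962, 0.8028). Z is at the origin and G lies 52.9 along u from Z, so G = 52.9·u = (42.47, 31.54). Tangency of A1 to both parallel lines with radius 19.8 puts Q and K at Z ± 19.8·n: Q = (-11.81, 15.90), K = (11.81, -15.90). Equal radii place R and M the same way about G: R = G + 19.8·n = (30.66, 47.44), M = G − 19.8·n = (54.27, 15.64). Then |ZR| = |R − Z| = 56.48.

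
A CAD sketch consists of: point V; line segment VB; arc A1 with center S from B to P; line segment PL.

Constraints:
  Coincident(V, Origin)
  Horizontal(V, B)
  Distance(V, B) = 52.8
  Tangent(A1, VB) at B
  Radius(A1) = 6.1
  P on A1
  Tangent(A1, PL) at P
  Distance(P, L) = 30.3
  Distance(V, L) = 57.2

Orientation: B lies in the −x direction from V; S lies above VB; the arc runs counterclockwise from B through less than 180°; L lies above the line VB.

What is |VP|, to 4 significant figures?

47.06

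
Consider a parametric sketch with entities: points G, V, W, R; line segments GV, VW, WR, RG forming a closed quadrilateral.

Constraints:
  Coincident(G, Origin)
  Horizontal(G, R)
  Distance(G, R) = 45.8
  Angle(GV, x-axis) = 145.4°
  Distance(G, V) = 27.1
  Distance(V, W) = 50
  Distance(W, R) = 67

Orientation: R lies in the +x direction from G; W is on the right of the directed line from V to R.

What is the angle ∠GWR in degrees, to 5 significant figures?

39.986°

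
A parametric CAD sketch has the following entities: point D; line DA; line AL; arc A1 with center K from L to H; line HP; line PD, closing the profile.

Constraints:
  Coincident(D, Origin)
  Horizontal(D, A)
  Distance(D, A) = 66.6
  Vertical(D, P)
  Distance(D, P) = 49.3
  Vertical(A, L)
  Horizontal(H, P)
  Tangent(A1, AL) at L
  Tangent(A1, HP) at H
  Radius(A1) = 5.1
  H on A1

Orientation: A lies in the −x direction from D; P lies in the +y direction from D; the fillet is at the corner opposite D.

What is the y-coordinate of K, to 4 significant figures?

44.20

D is at the origin; DA is horizontal with |DA| = 66.6 and A on the −x side, so A = (-66.60, 0.000). D and P share the same x with |DP| = 49.3 and P on the +y side, so P = (0.000, 49.30). The virtual corner opposite D is at (-66.60, 49.30). The tangent condition forces KL to be normal to AL and the tangent condition forces KH to be normal to HP, with radius 5.1, so the center K sits 5.1 in from both sides at K = (-61.50, 44.20). So K.y = 44.20.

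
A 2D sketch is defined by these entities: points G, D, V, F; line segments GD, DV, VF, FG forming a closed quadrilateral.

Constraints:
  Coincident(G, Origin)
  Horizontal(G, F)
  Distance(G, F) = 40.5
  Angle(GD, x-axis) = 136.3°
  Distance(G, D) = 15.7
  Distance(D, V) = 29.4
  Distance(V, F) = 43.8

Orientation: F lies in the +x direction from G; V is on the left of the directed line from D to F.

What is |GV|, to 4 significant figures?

32.76

G is at the origin; GF is horizontal with |GF| = 40.5 and F in +x, so F = (40.5, 0). GD runs at 136.3° with |GD| = 15.7, so D = (-11.35, 10.85). V is determined by |DV| = 29.4 and |VF| = 43.8 together: it lies at the intersection of circle(D, 29.4) and circle(F, 43.8). With |DF| = 52.97, the foot of the radical line on DF is 16.54 from D and the perpendicular offset is √(29.4² − 16.54²) = 24.31. Taking the left-of-DF solution: V = (9.814, 31.25).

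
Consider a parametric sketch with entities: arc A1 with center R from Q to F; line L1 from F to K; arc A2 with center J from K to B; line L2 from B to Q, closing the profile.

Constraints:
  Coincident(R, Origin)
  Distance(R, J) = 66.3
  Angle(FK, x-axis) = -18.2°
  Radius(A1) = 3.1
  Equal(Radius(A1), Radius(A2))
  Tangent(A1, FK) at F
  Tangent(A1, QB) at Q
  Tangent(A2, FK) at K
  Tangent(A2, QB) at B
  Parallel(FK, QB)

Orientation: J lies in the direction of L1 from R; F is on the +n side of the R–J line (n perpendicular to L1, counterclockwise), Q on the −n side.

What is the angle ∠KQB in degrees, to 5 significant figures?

5.3424°

The slot axis is L1's direction at -18.2°, so u = (cos -18.2°, sin -18.2°) = (0.94997, -0.31233) and n = (−sin -18.2°, cos -18.2°) = (0.31233, 0.94997). R is at the origin and J lies 66.3 along u from R, so J = 66.3·u = (62.983, -20.708). Tangency of A1 to both parallel lines with radius 3.1 puts F and Q at R ± 3.1·n: F = (0.96824, 2.9449), Q = (-0.96824, -2.9449). Equal radii place K and B the same way about J: K = J + 3.1·n = (63.951, -17.763), B = J − 3.1·n = (62.015, -23.653). Then cos ∠KQB = QK·QB / (|QK||QB|), giving 5.3424°.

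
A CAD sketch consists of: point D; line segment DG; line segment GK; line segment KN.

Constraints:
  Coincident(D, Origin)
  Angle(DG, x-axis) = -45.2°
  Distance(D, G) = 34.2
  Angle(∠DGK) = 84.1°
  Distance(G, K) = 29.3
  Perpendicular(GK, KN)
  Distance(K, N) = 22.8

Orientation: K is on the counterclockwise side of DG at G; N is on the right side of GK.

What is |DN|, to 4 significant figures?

62.40

∠DGK = 84.1°, so GK runs at -45.2° + (180° − 84.1°) = 50.70° from the x-axis; with |GK| = 29.3, K = G + 29.3·(cos 50.70°, sin 50.70°) = (42.66, -1.594). GK is perpendicular to KN; with |KN| = 22.8 on the right of GK, N = K + 22.8·(0.7738, -0.6334) = (60.30, -16.03). Then |DN| = |N − D| = 62.40.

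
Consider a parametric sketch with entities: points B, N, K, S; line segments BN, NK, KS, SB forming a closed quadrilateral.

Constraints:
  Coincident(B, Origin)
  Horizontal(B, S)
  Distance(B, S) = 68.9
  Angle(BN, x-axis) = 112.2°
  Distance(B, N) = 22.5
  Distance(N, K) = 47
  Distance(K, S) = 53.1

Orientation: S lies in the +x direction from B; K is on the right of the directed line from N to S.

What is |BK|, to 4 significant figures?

25.62

B is at the origin; BS is horizontal with |BS| = 68.9 and S in +x, so S = (68.9, 0). BN runs at 112.2° with |BN| = 22.5, so N = (-8.501, 20.83). K is determined by |NK| = 47.0 and |KS| = 53.1 together: it lies at the intersection of circle(N, 47.0) and circle(S, 53.1). With |NS| = 80.16, the foot of the radical line on NS is 36.27 from N and the perpendicular offset is √(47.0² − 36.27²) = 29.89. Taking the right-of-NS solution: K = (18.75, -17.46).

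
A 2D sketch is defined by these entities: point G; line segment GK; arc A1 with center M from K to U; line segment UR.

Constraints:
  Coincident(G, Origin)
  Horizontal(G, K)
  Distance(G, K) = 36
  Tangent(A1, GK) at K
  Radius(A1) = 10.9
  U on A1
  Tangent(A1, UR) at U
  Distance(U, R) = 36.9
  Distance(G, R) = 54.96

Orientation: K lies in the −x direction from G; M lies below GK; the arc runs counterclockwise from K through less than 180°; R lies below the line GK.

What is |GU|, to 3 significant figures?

48.3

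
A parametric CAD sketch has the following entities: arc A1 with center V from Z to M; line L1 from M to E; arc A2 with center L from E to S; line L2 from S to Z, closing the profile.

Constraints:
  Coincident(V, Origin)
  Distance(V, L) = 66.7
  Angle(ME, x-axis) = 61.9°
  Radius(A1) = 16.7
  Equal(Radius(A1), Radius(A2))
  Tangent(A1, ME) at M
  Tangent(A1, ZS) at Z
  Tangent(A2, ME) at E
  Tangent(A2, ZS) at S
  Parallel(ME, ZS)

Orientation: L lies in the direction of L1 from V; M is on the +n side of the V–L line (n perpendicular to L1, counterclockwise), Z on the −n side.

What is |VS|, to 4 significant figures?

68.76

The slot axis is L1's direction at 61.9°, so u = (cos 61.9°, sin 61.9°) = (0.4710, 0.8821) and n = (−sin 61.9°, cos 61.9°) = (-0.8821, 0.4710). V is at the origin and L lies 66.7 along u from V, so L = 66.7·u = (31.42, 58.84). Tangency of A1 to both parallel lines with radius 16.7 puts M and Z at V ± 16.7·n: M = (-14.73, 7.866), Z = (14.73, -7.866). Equal radii place E and S the same way about L: E = L + 16.7·n = (16.68, 66.70), S = L − 16.7·n = (46.15, 50.97). Then |VS| = |S − V| = 68.76.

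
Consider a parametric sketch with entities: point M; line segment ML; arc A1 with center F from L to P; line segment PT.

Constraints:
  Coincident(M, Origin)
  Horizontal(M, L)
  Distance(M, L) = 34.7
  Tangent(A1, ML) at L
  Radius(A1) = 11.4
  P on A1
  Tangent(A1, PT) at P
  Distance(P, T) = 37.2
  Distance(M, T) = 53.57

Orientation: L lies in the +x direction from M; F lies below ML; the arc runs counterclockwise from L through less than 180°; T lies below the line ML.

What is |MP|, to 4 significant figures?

25.88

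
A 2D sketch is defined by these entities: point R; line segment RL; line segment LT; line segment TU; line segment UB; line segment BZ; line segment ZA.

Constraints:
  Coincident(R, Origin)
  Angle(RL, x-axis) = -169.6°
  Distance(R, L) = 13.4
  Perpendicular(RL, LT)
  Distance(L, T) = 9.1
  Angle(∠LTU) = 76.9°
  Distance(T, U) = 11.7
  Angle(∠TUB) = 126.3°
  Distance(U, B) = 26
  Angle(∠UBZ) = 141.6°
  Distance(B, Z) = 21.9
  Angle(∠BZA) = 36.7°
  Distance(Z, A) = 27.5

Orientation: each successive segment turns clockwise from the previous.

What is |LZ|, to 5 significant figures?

41.729

R is at the origin; RL runs at -169.6° with length 13.4, so L = (-13.180, -2.4190). RL ⟂ LT, so LT runs at 100.40°; with |LT| = 9.1, T = (-14.823, 6.5315). ∠LTU = 76.9° gives TU at -2.7000° from the x-axis; with |TU| = 11.7, U = (-3.1356, 5.9804). ∠TUB = 126.3° gives UB at -56.400° from the x-axis; with |UB| = 26.0, B = (11.253, -15.676). ∠UBZ = 141.6° gives BZ at -94.800° from the x-axis; with |BZ| = 21.9, Z = (9.4201, -37.499). Then |LZ| = |Z − L| = 41.729.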